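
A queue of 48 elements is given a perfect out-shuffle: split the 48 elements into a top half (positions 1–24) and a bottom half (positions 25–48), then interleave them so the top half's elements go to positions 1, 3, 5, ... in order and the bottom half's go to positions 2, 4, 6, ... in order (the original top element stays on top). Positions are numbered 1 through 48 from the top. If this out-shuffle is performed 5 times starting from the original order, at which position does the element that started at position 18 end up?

Track the element's position through each out-shuffle:
18 → 35 → 22 → 43 → 38 → 28

28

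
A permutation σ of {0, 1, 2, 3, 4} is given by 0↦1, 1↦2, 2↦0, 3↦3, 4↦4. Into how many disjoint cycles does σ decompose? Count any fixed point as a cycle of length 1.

Cycle decomposition: (0 1 2) (3) (4).
3 cycles.

3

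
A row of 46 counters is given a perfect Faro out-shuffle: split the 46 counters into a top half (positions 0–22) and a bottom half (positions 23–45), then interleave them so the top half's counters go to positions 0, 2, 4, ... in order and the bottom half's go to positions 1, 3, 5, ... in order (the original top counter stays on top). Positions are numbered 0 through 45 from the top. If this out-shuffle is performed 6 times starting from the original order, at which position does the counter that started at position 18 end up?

27

Track the counter's position through each out-shuffle:
18 → 36 → 27 → 9 → 18 → 36 → 27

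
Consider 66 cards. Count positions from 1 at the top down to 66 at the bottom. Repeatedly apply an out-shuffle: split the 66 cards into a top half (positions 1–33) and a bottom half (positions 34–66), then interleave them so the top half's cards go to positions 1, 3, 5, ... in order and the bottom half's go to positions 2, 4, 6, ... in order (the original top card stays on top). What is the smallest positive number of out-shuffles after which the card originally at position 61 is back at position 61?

12

Follow position 61 under repeated out-shuffles:
61 → 56 → 46 → 26 → 51 → 36 → 6 → 11 → 21 → 41 → 16 → 31 → 61
It first returns after 12 out-shuffles.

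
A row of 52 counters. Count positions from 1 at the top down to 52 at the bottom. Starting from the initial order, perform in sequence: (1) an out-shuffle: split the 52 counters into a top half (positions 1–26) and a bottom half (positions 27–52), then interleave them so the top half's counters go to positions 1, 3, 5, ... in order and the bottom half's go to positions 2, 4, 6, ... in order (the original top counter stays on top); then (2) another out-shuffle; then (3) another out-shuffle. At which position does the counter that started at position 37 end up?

34

Track the counter from position 37 forward through each operation:
  after op 1 (out-shuffle): 37 → 22
  after op 2 (out-shuffle): 22 → 43
  after op 3 (out-shuffle): 43 → 34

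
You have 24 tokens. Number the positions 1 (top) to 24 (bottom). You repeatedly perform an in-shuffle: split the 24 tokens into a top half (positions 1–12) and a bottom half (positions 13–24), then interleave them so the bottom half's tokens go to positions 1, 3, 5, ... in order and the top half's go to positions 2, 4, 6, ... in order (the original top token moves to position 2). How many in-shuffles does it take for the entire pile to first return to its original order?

20

The in-shuffle permutes the 24 positions with cycle lengths [4, 20].
Every token is home exactly when every cycle has completed a whole number of laps, i.e. after lcm(4, 20) = 20 in-shuffles.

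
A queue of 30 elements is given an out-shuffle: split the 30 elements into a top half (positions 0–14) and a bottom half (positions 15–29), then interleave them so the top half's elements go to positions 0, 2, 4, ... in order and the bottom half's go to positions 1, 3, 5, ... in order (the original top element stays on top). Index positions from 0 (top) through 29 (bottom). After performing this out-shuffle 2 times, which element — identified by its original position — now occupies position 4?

1

Work backwards from position 4, undoing one out-shuffle at a time:
4 ← 2 ← 1
So the element now at position 4 started at position 1.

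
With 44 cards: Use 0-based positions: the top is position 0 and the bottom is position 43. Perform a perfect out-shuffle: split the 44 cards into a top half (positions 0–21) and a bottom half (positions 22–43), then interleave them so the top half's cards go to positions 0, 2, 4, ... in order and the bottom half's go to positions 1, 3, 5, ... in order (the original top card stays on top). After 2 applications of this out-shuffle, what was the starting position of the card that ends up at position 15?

Work backwards from position 15, undoing one out-shuffle at a time:
15 ← 29 ← 36
So the card now at position 15 started at position 36.

36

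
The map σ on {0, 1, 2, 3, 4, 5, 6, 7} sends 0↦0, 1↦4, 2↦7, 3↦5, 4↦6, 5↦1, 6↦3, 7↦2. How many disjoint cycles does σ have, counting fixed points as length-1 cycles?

3

Cycle decomposition: (0) (1 4 6 3 5) (2 7).
3 cycles.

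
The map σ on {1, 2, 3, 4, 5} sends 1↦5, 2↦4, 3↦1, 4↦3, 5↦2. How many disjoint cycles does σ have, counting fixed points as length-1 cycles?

1

Cycle decomposition: (1 5 2 4 3).
1 cycle.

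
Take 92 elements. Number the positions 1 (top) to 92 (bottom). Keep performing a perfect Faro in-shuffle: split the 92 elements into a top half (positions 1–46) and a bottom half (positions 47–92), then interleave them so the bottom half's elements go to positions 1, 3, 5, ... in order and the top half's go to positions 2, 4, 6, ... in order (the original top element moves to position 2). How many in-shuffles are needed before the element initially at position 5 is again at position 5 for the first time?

Follow position 5 under repeated in-shuffles:
5 → 10 → 20 → 40 → 80 → 67 → 41 → 82 → 71 → 49 → 5
It first returns after 10 in-shuffles.

10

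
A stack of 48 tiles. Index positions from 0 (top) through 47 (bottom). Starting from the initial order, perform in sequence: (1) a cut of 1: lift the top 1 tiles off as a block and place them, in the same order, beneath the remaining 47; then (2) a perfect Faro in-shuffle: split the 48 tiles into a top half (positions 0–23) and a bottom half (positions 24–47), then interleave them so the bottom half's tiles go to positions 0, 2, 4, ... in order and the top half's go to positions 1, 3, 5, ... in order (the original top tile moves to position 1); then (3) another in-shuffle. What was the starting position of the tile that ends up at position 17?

Undo the operations in reverse order, starting from position 17:
  undo op 3 (in-shuffle, from top half): 17 ← 8
  undo op 2 (in-shuffle, from bottom half): 8 ← 28
  undo op 1 (cut 1): 28 ← 29
So the tile at position 17 came from original position 29.

29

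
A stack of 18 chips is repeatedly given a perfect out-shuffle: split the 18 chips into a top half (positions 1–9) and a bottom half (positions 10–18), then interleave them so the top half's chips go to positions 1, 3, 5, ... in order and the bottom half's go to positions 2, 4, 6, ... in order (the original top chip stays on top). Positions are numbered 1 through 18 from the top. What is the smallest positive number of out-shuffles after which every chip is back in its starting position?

8

The out-shuffle permutes the 18 positions with cycle lengths [1, 1, 8, 8].
Every chip is home exactly when every cycle has completed a whole number of laps, i.e. after lcm(1, 8) = 8 out-shuffles.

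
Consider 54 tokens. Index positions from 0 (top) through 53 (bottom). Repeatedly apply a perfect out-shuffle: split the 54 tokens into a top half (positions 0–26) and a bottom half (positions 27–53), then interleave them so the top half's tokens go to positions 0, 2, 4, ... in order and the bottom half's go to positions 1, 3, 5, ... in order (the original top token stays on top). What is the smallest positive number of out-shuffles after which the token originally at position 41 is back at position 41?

Follow position 41 under repeated out-shuffles:
41 → 29 → 5 → 10 → 20 → 40 → 27 → 1 → ... → 41 (length 52)
It first returns after 52 out-shuffles.

52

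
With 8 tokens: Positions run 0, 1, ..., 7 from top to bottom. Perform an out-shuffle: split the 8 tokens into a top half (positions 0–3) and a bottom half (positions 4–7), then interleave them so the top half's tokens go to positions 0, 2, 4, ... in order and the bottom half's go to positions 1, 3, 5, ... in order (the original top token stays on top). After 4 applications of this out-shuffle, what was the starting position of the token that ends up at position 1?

Work backwards from position 1, undoing one out-shuffle at a time:
1 ← 4 ← 2 ← 1 ← 4
So the token now at position 1 started at position 4.

4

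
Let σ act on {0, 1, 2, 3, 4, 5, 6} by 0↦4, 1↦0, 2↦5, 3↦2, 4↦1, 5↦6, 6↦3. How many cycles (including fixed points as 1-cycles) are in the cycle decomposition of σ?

Cycle decomposition: (0 4 1) (2 5 6 3).
2 cycles.

2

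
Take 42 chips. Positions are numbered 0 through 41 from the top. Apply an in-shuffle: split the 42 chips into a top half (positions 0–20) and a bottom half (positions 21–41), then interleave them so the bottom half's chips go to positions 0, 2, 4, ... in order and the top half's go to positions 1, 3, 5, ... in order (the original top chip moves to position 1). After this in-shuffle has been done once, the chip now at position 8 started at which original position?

25

Work backwards from position 8, undoing one in-shuffle at a time:
8 ← 25
So the chip now at position 8 started at position 25.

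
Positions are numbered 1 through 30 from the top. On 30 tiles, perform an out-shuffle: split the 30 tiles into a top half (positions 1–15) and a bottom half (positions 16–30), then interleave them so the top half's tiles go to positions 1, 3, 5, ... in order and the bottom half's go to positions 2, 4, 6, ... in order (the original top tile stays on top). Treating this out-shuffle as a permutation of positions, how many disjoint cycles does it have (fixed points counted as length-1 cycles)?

Trace each unvisited position around until it returns:
(1) (2 3 5 9 17 4 ... len 28) (30)
3 cycles in total.

3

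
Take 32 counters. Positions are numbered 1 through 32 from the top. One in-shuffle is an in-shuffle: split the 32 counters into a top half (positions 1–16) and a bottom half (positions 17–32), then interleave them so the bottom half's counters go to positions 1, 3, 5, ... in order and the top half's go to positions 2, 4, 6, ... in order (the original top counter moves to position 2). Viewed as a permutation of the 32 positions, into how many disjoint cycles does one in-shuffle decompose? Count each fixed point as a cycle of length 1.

Trace each unvisited position around until it returns:
(1 2 4 8 16 32 31 29 25 17) (3 6 12 24 15 30 27 21 9 18) (5 10 20 7 14 28 23 13 26 19) (11 22)
4 cycles in total.

4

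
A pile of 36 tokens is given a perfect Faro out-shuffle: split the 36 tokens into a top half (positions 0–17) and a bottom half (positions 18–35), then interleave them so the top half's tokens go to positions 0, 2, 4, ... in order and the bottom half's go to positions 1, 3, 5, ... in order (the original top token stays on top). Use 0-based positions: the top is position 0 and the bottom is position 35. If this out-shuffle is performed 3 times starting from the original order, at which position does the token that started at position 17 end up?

31

Track the token's position through each out-shuffle:
17 → 34 → 33 → 31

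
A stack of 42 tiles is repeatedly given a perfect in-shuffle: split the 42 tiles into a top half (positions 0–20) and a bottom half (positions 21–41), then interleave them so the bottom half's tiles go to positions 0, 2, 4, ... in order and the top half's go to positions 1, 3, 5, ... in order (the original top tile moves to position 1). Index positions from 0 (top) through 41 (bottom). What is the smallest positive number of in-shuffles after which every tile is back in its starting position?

14

The in-shuffle permutes the 42 positions with cycle lengths [14, 14, 14].
Every tile is home exactly when every cycle has completed a whole number of laps, i.e. after lcm(14) = 14 in-shuffles.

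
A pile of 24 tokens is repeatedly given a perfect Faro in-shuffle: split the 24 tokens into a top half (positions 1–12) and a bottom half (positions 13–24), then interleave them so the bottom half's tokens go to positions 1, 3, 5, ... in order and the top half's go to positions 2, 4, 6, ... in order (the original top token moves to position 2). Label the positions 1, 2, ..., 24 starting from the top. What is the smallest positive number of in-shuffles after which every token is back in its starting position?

The in-shuffle permutes the 24 positions with cycle lengths [4, 20].
Every token is home exactly when every cycle has completed a whole number of laps, i.e. after lcm(4, 20) = 20 in-shuffles.

20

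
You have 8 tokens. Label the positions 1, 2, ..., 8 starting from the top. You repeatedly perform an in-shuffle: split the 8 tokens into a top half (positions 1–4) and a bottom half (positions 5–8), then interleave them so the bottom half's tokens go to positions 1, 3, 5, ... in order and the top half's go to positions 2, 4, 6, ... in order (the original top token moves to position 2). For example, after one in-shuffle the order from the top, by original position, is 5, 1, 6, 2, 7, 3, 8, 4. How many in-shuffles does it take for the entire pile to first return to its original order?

6

The in-shuffle permutes the 8 positions with cycle lengths [2, 6].
Every token is home exactly when every cycle has completed a whole number of laps, i.e. after lcm(2, 6) = 6 in-shuffles.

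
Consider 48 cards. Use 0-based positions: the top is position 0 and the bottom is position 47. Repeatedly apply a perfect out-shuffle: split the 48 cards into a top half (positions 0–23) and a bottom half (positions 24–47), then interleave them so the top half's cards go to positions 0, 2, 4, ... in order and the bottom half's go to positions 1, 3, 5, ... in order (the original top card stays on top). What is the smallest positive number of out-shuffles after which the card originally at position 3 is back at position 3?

23

Follow position 3 under repeated out-shuffles:
3 → 6 → 12 → 24 → 1 → 2 → 4 → 8 → ... → 3 (length 23)
It first returns after 23 out-shuffles.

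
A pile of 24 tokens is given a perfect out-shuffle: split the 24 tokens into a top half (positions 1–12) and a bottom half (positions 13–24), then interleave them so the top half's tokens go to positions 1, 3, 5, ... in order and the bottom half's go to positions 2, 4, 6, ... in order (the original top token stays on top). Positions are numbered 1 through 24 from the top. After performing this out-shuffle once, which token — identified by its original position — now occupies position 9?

Work backwards from position 9, undoing one out-shuffle at a time:
9 ← 5
So the token now at position 9 started at position 5.

5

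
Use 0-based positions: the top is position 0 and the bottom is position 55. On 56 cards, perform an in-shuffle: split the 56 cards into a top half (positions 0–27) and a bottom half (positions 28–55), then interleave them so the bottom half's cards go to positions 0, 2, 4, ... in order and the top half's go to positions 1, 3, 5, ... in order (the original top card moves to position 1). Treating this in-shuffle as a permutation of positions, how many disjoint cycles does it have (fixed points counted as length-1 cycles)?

Trace each unvisited position around until it returns:
(0 1 3 7 15 31 ... len 18) (2 5 11 23 47 38 ... len 18) (4 9 19 39 22 45 ... len 18) (18 37)
4 cycles in total.

4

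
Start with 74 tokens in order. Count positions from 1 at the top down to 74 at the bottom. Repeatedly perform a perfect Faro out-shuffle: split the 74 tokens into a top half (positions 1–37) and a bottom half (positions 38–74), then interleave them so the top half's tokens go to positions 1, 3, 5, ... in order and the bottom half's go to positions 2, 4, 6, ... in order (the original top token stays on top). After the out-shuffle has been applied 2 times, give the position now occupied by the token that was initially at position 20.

4

Track the token's position through each out-shuffle:
20 → 39 → 4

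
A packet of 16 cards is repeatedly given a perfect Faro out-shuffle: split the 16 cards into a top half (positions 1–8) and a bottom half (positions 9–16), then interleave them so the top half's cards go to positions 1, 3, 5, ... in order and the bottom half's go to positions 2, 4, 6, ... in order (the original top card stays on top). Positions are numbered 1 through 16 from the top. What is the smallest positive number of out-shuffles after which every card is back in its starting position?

4

The out-shuffle permutes the 16 positions with cycle lengths [1, 1, 2, 4, 4, 4].
Every card is home exactly when every cycle has completed a whole number of laps, i.e. after lcm(1, 2, 4) = 4 out-shuffles.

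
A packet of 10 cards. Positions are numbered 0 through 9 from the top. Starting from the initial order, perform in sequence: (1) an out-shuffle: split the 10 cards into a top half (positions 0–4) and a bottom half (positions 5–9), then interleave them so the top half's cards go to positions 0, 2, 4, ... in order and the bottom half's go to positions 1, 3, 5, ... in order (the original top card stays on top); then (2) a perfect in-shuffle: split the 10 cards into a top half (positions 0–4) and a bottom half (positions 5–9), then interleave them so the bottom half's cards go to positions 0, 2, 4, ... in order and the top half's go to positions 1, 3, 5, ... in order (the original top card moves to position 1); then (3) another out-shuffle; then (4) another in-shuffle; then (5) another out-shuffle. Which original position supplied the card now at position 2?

Undo the operations in reverse order, starting from position 2:
  undo op 5 (out-shuffle, from top half): 2 ← 1
  undo op 4 (in-shuffle, from top half): 1 ← 0
  undo op 3 (out-shuffle, from top half): 0 ← 0
  undo op 2 (in-shuffle, from bottom half): 0 ← 5
  undo op 1 (out-shuffle, from bottom half): 5 ← 7
So the card at position 2 came from original position 7.

7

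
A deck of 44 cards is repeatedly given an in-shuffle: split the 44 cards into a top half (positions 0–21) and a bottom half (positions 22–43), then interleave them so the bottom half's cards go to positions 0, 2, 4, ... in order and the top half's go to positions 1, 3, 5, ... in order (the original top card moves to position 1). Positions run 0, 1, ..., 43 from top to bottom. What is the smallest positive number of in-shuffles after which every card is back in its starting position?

12

The in-shuffle permutes the 44 positions with cycle lengths [2, 4, 4, 4, 6, 12, 12].
Every card is home exactly when every cycle has completed a whole number of laps, i.e. after lcm(2, 4, 6, 12) = 12 in-shuffles.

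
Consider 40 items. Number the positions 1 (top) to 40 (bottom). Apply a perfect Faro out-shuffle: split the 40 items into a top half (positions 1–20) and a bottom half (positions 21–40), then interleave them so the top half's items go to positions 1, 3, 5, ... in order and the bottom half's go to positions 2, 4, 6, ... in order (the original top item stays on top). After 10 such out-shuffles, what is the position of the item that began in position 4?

Track the item's position through each out-shuffle:
4 → 7 → 13 → 25 → 10 → 19 → 37 → 34 → 28 → 16 → 31

31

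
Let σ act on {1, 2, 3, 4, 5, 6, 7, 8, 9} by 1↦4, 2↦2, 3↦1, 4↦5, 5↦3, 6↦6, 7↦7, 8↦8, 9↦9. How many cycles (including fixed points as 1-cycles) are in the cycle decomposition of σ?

Cycle decomposition: (1 4 5 3) (2) (6) (7) (8) (9).
6 cycles.

6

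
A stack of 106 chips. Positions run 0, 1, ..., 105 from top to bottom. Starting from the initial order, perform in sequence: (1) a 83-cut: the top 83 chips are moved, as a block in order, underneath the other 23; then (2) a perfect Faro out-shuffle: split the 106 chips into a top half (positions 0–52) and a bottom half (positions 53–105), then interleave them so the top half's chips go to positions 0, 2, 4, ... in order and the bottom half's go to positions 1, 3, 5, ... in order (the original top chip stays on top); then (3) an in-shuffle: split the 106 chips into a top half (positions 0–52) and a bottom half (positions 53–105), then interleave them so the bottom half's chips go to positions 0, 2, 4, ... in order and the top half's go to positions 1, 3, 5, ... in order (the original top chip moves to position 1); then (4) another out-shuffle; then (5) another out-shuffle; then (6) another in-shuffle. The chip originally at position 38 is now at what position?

Track the chip from position 38 forward through each operation:
  after op 1 (cut 83): 38 → 61
  after op 2 (out-shuffle): 61 → 17
  after op 3 (in-shuffle): 17 → 35
  after op 4 (out-shuffle): 35 → 70
  after op 5 (out-shuffle): 70 → 35
  after op 6 (in-shuffle): 35 → 71

71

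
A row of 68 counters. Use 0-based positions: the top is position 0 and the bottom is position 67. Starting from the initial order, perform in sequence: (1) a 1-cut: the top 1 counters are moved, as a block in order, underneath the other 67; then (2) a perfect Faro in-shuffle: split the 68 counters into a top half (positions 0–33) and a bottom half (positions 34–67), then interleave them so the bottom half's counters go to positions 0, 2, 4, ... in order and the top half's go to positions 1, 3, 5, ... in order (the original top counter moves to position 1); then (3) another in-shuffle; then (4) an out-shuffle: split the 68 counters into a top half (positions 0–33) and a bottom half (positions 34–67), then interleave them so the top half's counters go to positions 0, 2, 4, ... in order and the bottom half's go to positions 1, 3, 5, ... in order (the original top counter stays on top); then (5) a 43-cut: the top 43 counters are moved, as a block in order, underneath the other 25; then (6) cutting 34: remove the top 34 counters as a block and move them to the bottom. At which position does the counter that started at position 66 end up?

Track the counter from position 66 forward through each operation:
  after op 1 (cut 1): 66 → 65
  after op 2 (in-shuffle): 65 → 62
  after op 3 (in-shuffle): 62 → 56
  after op 4 (out-shuffle): 56 → 45
  after op 5 (cut 43): 45 → 2
  after op 6 (cut 34): 2 → 36

36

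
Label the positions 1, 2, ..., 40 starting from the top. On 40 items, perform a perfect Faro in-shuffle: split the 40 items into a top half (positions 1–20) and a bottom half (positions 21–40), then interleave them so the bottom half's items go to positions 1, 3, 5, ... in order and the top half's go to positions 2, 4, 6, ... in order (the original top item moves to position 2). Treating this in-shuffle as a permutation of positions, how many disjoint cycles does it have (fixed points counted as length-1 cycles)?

2

Trace each unvisited position around until it returns:
(1 2 4 8 16 32 ... len 20) (3 6 12 24 7 14 ... len 20)
2 cycles in total.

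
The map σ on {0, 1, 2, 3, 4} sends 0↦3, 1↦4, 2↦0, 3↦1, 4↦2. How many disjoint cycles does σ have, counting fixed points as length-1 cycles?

Cycle decomposition: (0 3 1 4 2).
1 cycle.

1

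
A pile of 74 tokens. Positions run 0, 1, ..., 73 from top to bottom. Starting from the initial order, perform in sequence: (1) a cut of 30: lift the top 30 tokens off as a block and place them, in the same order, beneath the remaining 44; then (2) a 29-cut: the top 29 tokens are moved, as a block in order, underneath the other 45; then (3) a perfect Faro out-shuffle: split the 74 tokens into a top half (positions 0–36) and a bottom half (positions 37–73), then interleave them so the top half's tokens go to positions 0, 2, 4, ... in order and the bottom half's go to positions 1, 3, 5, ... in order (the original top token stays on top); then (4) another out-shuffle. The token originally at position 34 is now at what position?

Track the token from position 34 forward through each operation:
  after op 1 (cut 30): 34 → 4
  after op 2 (cut 29): 4 → 49
  after op 3 (out-shuffle): 49 → 25
  after op 4 (out-shuffle): 25 → 50

50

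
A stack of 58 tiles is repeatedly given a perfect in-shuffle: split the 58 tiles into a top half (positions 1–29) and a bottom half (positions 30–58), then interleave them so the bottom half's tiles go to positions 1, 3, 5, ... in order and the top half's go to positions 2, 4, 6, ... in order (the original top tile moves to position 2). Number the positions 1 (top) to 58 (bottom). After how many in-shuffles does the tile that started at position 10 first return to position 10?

58

Follow position 10 under repeated in-shuffles:
10 → 20 → 40 → 21 → 42 → 25 → 50 → 41 → ... → 10 (length 58)
It first returns after 58 in-shuffles.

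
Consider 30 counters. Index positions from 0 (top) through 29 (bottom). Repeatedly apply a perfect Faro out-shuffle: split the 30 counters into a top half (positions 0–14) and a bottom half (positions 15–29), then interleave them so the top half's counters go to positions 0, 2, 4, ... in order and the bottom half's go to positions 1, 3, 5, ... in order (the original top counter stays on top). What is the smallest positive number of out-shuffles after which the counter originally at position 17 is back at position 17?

Follow position 17 under repeated out-shuffles:
17 → 5 → 10 → 20 → 11 → 22 → 15 → 1 → ... → 17 (length 28)
It first returns after 28 out-shuffles.

28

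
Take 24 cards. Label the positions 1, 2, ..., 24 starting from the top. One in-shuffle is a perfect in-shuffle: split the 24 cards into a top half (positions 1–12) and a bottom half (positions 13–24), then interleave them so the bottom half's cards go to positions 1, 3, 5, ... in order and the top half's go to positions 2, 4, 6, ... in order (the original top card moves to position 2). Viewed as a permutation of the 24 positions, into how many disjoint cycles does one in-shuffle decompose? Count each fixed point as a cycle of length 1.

Trace each unvisited position around until it returns:
(1 2 4 8 16 7 ... len 20) (5 10 20 15)
2 cycles in total.

2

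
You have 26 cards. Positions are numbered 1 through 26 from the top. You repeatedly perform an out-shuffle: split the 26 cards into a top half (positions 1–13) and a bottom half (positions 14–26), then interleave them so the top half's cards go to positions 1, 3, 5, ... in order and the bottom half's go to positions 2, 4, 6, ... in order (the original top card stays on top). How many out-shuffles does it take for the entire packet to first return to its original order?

The out-shuffle permutes the 26 positions with cycle lengths [1, 1, 4, 20].
Every card is home exactly when every cycle has completed a whole number of laps, i.e. after lcm(1, 4, 20) = 20 out-shuffles.

20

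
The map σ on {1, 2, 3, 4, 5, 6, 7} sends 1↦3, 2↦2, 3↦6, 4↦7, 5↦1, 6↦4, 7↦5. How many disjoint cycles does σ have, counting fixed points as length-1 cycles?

2

Cycle decomposition: (1 3 6 4 7 5) (2).
2 cycles.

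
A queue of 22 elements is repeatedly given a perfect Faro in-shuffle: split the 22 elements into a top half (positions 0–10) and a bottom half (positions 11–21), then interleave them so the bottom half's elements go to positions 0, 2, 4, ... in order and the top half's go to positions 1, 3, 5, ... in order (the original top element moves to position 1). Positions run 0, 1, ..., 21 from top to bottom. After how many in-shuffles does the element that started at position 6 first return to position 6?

Follow position 6 under repeated in-shuffles:
6 → 13 → 4 → 9 → 19 → 16 → 10 → 21 → 20 → 18 → 14 → 6
It first returns after 11 in-shuffles.

11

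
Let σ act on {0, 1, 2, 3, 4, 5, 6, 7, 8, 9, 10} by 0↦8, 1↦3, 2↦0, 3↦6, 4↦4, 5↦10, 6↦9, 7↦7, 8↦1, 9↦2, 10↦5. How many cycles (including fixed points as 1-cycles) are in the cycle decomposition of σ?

4

Cycle decomposition: (0 8 1 3 6 9 2) (4) (5 10) (7).
4 cycles.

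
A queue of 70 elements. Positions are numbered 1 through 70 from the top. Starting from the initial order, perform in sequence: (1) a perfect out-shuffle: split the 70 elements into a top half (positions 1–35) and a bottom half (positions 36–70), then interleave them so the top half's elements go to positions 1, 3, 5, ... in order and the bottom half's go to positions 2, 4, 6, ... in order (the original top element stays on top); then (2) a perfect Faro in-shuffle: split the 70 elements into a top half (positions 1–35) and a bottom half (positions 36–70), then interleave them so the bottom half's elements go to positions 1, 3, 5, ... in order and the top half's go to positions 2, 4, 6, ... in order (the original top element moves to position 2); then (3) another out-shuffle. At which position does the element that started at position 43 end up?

Track the element from position 43 forward through each operation:
  after op 1 (out-shuffle): 43 → 16
  after op 2 (in-shuffle): 16 → 32
  after op 3 (out-shuffle): 32 → 63

63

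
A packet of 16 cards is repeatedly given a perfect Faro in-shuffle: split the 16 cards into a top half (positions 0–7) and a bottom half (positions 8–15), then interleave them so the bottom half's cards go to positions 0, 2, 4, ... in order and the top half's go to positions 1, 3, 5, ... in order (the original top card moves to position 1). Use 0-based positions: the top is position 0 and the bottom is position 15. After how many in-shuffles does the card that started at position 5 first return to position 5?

Follow position 5 under repeated in-shuffles:
5 → 11 → 6 → 13 → 10 → 4 → 9 → 2 → 5
It first returns after 8 in-shuffles.

8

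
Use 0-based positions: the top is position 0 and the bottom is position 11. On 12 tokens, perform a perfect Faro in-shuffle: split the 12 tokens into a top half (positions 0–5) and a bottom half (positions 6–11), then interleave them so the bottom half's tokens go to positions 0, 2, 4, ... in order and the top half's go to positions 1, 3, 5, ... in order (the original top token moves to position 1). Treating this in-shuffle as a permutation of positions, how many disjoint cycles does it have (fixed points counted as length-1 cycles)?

1

Trace each unvisited position around until it returns:
(0 1 3 7 2 5 ... len 12)
1 cycle in total.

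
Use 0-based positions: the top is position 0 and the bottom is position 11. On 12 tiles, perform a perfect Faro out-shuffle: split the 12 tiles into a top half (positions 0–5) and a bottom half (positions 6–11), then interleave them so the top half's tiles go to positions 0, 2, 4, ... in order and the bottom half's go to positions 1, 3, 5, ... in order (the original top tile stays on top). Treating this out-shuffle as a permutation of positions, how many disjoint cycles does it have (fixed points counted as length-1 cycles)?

Trace each unvisited position around until it returns:
(0) (1 2 4 8 5 10 9 7 3 6) (11)
3 cycles in total.

3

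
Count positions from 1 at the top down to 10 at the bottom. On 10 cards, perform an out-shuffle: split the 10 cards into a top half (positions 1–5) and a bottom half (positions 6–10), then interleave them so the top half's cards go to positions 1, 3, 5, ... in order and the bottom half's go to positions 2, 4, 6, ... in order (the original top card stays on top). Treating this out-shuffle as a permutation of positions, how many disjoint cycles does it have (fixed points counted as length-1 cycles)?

4

Trace each unvisited position around until it returns:
(1) (2 3 5 9 8 6) (4 7) (10)
4 cycles in total.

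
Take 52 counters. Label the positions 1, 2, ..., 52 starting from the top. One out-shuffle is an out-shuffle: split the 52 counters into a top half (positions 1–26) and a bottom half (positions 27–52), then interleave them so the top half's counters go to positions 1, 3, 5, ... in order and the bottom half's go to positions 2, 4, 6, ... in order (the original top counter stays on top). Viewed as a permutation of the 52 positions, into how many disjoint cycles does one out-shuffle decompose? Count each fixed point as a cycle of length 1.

Trace each unvisited position around until it returns:
(1) (2 3 5 9 17 33 14 27) (4 7 13 25 49 46 40 28) (6 11 21 41 30 8 15 29) (10 19 37 22 43 34 16 31) (12 23 45 38 24 47 42 32) (18 35) (20 39 26 51 50 48 44 36) ... plus 1 more
9 cycles in total.

9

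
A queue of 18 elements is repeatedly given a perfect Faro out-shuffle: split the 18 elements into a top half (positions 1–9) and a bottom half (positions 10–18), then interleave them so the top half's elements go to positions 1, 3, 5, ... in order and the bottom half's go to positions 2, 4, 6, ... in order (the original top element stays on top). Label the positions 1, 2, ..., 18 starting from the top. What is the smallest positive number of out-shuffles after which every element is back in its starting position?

The out-shuffle permutes the 18 positions with cycle lengths [1, 1, 8, 8].
Every element is home exactly when every cycle has completed a whole number of laps, i.e. after lcm(1, 8) = 8 out-shuffles.

8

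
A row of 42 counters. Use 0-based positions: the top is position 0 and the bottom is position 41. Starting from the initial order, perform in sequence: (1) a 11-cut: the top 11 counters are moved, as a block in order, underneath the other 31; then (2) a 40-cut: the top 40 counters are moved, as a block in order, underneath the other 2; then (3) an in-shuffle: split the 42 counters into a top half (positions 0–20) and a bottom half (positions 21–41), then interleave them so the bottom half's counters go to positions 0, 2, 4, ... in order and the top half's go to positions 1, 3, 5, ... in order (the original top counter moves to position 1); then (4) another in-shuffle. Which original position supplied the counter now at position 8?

Undo the operations in reverse order, starting from position 8:
  undo op 4 (in-shuffle, from bottom half): 8 ← 25
  undo op 3 (in-shuffle, from top half): 25 ← 12
  undo op 2 (cut 40): 12 ← 10
  undo op 1 (cut 11): 10 ← 21
So the counter at position 8 came from original position 21.

21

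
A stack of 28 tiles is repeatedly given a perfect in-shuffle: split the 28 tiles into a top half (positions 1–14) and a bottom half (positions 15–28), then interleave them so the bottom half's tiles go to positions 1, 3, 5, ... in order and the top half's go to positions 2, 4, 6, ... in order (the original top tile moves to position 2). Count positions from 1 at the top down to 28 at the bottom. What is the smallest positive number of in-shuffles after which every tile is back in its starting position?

28

The in-shuffle permutes the 28 positions with cycle lengths [28].
Every tile is home exactly when every cycle has completed a whole number of laps, i.e. after lcm(28) = 28 in-shuffles.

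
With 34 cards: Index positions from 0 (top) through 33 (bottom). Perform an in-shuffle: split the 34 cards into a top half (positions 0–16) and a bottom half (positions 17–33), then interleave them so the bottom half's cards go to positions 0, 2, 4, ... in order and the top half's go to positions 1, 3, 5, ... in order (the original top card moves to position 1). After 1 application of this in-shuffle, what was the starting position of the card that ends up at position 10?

Work backwards from position 10, undoing one in-shuffle at a time:
10 ← 22
So the card now at position 10 started at position 22.

22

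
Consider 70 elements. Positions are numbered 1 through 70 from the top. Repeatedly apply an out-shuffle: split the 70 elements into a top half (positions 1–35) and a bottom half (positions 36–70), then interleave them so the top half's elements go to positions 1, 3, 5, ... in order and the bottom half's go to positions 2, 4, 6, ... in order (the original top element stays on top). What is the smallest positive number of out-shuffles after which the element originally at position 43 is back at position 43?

11

Follow position 43 under repeated out-shuffles:
43 → 16 → 31 → 61 → 52 → 34 → 67 → 64 → 58 → 46 → 22 → 43
It first returns after 11 out-shuffles.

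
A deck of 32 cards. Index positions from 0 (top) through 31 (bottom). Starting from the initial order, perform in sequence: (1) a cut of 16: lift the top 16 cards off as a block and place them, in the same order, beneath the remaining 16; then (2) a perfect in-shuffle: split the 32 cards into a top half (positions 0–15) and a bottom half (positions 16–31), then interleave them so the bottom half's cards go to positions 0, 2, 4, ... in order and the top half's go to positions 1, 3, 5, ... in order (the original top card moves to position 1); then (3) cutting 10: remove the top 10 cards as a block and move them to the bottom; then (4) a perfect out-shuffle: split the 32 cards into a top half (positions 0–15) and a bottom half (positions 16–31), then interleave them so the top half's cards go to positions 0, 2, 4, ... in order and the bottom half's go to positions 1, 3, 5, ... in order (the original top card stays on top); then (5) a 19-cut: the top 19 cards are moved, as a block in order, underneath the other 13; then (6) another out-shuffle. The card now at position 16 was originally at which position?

Undo the operations in reverse order, starting from position 16:
  undo op 6 (out-shuffle, from top half): 16 ← 8
  undo op 5 (cut 19): 8 ← 27
  undo op 4 (out-shuffle, from bottom half): 27 ← 29
  undo op 3 (cut 10): 29 ← 7
  undo op 2 (in-shuffle, from top half): 7 ← 3
  undo op 1 (cut 16): 3 ← 19
So the card at position 16 came from original position 19.

19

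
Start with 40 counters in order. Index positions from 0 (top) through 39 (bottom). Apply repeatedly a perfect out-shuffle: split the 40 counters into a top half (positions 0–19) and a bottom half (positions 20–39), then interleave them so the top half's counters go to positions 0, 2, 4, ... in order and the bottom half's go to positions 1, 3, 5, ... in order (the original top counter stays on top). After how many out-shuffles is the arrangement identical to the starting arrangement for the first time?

The out-shuffle permutes the 40 positions with cycle lengths [1, 1, 2, 12, 12, 12].
Every counter is home exactly when every cycle has completed a whole number of laps, i.e. after lcm(1, 2, 12) = 12 out-shuffles.

12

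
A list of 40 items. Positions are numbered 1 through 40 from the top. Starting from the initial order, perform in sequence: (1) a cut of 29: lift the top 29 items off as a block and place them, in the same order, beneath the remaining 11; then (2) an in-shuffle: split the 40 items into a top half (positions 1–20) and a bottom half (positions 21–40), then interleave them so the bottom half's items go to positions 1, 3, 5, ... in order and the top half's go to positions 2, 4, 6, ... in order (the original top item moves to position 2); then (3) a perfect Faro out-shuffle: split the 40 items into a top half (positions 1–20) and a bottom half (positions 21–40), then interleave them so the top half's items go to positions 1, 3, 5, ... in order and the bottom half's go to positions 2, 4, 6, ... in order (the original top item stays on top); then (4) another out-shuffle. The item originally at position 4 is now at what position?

Track the item from position 4 forward through each operation:
  after op 1 (cut 29): 4 → 15
  after op 2 (in-shuffle): 15 → 30
  after op 3 (out-shuffle): 30 → 20
  after op 4 (out-shuffle): 20 → 39

39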